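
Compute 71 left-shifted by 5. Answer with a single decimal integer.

71 = 000001000111
shift left by 5 → 100011100000 = 2272
(equivalently, 71 × 2^5 = 71 × 32)

2272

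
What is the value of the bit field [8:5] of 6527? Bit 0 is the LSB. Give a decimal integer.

v = 01100101111111
Shift right by 5: 011001011
Mask low 4 bits: 1011 = 11

11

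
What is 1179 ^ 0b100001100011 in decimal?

3320

1179 = 010010011011
b = 100001100011
XOR → 110011111000 = 3320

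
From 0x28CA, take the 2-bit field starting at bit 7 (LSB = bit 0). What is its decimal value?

v = 10100011001010
Shift right by 7: 1010001
Mask low 2 bits: 01 = 1

1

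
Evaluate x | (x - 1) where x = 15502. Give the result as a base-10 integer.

x = 11110010001110 = 15502
x - 1 = 11110010001101
OR    = 11110010001111 = 15503
(x | (x - 1) sets all bits below the lowest set bit.)

15503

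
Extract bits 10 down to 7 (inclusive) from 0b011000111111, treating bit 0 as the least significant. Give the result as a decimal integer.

12

v = 011000111111
Shift right by 7: 01100
Mask low 4 bits: 1100 = 12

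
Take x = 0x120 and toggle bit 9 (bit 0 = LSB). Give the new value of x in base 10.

800

x = 00100100000
bit 9 is currently 0; toggle it via x ^ (1 << 9) = x ^ 512
→ 01100100000 = 800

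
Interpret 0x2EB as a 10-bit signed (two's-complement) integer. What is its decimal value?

pattern = 1011101011 (MSB is 1 ⇒ negative)
Invert: 0100010100, add 1 → 0100010101 = 277, so the value is -277.
(Equivalently: 747 - 2^10 = 747 - 1024 = -277.)

-277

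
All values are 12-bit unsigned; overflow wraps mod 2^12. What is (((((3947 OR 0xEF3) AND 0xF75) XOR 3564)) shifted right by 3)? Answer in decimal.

3947 = 111101101011
0xEF3 = 111011110011
→ OR → 111111111011 = 4091
0xF75 = 111101110101
→ AND → 111101110001 = 3953
3564 = 110111101100
→ XOR → 001010011101 = 669
→ shifted right by 3 → 000001010011 = 83

83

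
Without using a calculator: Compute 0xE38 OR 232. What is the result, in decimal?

3832

0xE38 = 111000111000
232 = 000011101000
 OR → 111011111000 = 3832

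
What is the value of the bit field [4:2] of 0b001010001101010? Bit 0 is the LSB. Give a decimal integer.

2

v = 001010001101010
Shift right by 2: 0010100011010
Mask low 3 bits: 010 = 2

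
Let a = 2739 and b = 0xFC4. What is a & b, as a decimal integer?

2739 = 101010110011
0xFC4 = 111111000100
AND → 101010000000 = 2688

2688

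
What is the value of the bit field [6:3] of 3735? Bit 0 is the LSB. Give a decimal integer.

2

v = 111010010111
Shift right by 3: 111010010
Mask low 4 bits: 0010 = 2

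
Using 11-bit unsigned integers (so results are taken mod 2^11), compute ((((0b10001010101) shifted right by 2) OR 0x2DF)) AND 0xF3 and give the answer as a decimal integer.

211

0b10001010101 = 10001010101
→ shifted right by 2 → 00100010101 = 277
0x2DF = 01011011111
→ OR → 01111011111 = 991
0xF3 = 00011110011
→ AND → 00011010011 = 211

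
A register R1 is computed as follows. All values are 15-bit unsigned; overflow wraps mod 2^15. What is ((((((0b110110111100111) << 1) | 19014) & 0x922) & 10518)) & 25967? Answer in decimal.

0b110110111100111 = 110110111100111
→ << 1 (mod 2^15) → 101101111001110 = 23502
19014 = 100101001000110
→ | → 101101111001110 = 23502
0x922 = 000100100100010
→ & → 000100100000010 = 2306
10518 = 010100100010110
→ & → 000100100000010 = 2306
25967 = 110010101101111
→ & → 000000100000010 = 258

258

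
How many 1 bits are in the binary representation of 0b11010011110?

n = 11010011110
Count the 1s: 1 + 1 + 1 + 1 + 1 + 1 + 1 = 7

7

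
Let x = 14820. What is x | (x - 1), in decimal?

x = 11100111100100 = 14820
x - 1 = 11100111100011
OR    = 11100111100111 = 14823
(x | (x - 1) sets all bits below the lowest set bit.)

14823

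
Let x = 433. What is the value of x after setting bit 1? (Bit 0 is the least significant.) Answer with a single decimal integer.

x = 00110110001
bit 1 is currently 0; set it via x | (1 << 1) = x | 2
→ 00110110011 = 435

435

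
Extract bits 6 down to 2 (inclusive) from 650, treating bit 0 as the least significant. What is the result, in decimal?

v = 1010001010
Shift right by 2: 10100010
Mask low 5 bits: 00010 = 2

2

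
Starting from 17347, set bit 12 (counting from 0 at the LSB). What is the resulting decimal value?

x = 100001111000011
bit 12 is currently 0; set it via x | (1 << 12) = x | 4096
→ 101001111000011 = 21443

21443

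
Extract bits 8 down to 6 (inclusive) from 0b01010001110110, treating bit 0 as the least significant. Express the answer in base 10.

1

v = 01010001110110
Shift right by 6: 01010001
Mask low 3 bits: 001 = 1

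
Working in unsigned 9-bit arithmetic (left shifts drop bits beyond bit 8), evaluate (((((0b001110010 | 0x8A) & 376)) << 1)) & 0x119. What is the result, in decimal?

0b001110010 = 001110010
0x8A = 010001010
→ | → 011111010 = 250
376 = 101111000
→ & → 001111000 = 120
→ << 1 (mod 2^9) → 011110000 = 240
0x119 = 100011001
→ & → 000010000 = 16

16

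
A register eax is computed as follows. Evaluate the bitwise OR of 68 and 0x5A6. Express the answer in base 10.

1510

68 = 00001000100
0x5A6 = 10110100110
 OR → 10111100110 = 1510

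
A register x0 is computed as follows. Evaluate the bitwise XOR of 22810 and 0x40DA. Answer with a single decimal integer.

22810 = 101100100011010
0x40DA = 100000011011010
XOR → 001100111000000 = 6592

6592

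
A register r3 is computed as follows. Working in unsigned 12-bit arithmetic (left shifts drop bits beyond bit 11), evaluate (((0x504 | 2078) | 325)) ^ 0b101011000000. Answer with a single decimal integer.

1951

0x504 = 010100000100
2078 = 100000011110
→ | → 110100011110 = 3358
325 = 000101000101
→ | → 110101011111 = 3423
0b101011000000 = 101011000000
→ ^ → 011110011111 = 1951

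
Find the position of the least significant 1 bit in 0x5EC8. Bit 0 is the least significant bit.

0x5EC8 = 101111011001000
Trailing zeros: 3, so the lowest set bit is bit 3 (value 8).

3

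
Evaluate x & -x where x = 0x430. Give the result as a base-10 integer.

16

x = 10000110000 = 1072
-x (two's complement) = …01111010000
AND   = 00000010000 = 16
(x & -x isolates the lowest set bit of x.)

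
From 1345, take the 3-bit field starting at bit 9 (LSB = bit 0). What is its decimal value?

v = 010101000001
Shift right by 9: 010
Mask low 3 bits: 010 = 2

2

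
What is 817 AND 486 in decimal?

817 = 1100110001
486 = 0111100110
AND → 0100100000 = 288

288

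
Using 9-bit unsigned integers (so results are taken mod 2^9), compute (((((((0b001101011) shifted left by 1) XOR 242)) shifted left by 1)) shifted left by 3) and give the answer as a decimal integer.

64

0b001101011 = 001101011
→ shifted left by 1 (mod 2^9) → 011010110 = 214
242 = 011110010
→ XOR → 000100100 = 36
→ shifted left by 1 (mod 2^9) → 001001000 = 72
→ shifted left by 3 (mod 2^9) → 001000000 = 64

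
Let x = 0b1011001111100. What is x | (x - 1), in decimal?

x = 1011001111100 = 5756
x - 1 = 1011001111011
OR    = 1011001111111 = 5759
(x | (x - 1) sets all bits below the lowest set bit.)

5759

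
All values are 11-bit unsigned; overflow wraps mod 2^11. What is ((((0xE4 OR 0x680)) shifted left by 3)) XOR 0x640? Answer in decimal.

0xE4 = 00011100100
0x680 = 11010000000
→ OR → 11011100100 = 1764
→ shifted left by 3 (mod 2^11) → 11100100000 = 1824
0x640 = 11001000000
→ XOR → 00101100000 = 352

352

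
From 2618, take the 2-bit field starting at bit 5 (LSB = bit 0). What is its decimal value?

1

v = 0101000111010
Shift right by 5: 01010001
Mask low 2 bits: 01 = 1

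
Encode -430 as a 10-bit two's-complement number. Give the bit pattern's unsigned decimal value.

594

430 in 10 bits: 0110101110
Invert: 1001010001
Add 1:  1001010010 = 594
(Check: 2^10 - 430 = 1024 - 430 = 594.)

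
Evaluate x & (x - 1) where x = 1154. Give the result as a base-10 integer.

x = 10010000010 = 1154
x - 1 = 10010000001
AND   = 10010000000 = 1152
(x & (x - 1) clears the lowest set bit of x.)

1152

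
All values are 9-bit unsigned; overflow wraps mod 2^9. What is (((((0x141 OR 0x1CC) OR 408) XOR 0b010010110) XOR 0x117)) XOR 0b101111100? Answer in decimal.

288

0x141 = 101000001
0x1CC = 111001100
→ OR → 111001101 = 461
408 = 110011000
→ OR → 111011101 = 477
0b010010110 = 010010110
→ XOR → 101001011 = 331
0x117 = 100010111
→ XOR → 001011100 = 92
0b101111100 = 101111100
→ XOR → 100100000 = 288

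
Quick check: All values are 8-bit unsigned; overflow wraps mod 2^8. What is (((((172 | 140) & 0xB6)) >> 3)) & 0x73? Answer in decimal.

16

172 = 10101100
140 = 10001100
→ | → 10101100 = 172
0xB6 = 10110110
→ & → 10100100 = 164
→ >> 3 → 00010100 = 20
0x73 = 01110011
→ & → 00010000 = 16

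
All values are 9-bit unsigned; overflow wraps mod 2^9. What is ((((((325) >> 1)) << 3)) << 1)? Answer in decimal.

32

325 = 101000101
→ >> 1 → 010100010 = 162
→ << 3 (mod 2^9) → 100010000 = 272
→ << 1 (mod 2^9) → 000100000 = 32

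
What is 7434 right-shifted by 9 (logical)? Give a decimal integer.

14

7434 = 1110100001010
shift right by 9 → 0000000001110 = 14
(equivalently, floor(7434 / 512))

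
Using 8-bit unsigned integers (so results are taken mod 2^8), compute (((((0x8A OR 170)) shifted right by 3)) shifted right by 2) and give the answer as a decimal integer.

5

0x8A = 10001010
170 = 10101010
→ OR → 10101010 = 170
→ shifted right by 3 → 00010101 = 21
→ shifted right by 2 → 00000101 = 5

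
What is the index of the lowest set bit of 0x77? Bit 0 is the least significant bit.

0x77 = 1110111
Trailing zeros: 0, so the lowest set bit is bit 0 (value 1).

0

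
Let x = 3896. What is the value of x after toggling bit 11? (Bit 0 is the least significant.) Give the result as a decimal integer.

1848

x = 0111100111000
bit 11 is currently 1; toggle it via x ^ (1 << 11) = x ^ 2048
→ 0011100111000 = 1848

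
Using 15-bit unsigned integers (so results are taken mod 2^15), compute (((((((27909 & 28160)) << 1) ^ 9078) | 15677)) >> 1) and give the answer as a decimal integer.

16319

27909 = 110110100000101
28160 = 110111000000000
→ & → 110110000000000 = 27648
→ << 1 (mod 2^15) → 101100000000000 = 22528
9078 = 010001101110110
→ ^ → 111101101110110 = 31606
15677 = 011110100111101
→ | → 111111101111111 = 32639
→ >> 1 → 011111110111111 = 16319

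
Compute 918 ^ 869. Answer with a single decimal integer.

243

918 = 1110010110
869 = 1101100101
XOR → 0011110011 = 243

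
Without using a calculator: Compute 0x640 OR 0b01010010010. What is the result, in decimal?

0x640 = 11001000000
b = 01010010010
 OR → 11011010010 = 1746

1746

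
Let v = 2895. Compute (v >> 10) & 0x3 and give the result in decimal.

v = 000101101001111
Shift right by 10: 00010
Mask low 2 bits: 10 = 2

2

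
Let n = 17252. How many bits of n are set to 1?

17252 = 100001101100100
Count the 1s: 1 + 1 + 1 + 1 + 1 + 1 = 6

6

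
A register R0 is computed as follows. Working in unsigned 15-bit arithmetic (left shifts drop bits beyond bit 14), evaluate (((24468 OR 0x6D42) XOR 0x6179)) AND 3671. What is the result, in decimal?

24468 = 101111110010100
0x6D42 = 110110101000010
→ OR → 111111111010110 = 32726
0x6179 = 110000101111001
→ XOR → 001111010101111 = 7855
3671 = 000111001010111
→ AND → 000111000000111 = 3591

3591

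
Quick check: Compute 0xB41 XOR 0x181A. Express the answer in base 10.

4955

0xB41 = 0101101000001
0x181A = 1100000011010
XOR → 1001101011011 = 4955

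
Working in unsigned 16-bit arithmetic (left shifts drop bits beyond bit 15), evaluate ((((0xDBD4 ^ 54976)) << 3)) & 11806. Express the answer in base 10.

10240

0xDBD4 = 1101101111010100
54976 = 1101011011000000
→ ^ → 0000110100010100 = 3348
→ << 3 (mod 2^16) → 0110100010100000 = 26784
11806 = 0010111000011110
→ & → 0010100000000000 = 10240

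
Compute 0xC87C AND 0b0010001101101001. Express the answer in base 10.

104

0xC87C = 1100100001111100
b = 0010001101101001
AND → 0000000001101000 = 104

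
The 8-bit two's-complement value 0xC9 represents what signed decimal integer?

-55

pattern = 11001001 (MSB is 1 ⇒ negative)
Invert: 00110110, add 1 → 00110111 = 55, so the value is -55.
(Equivalently: 201 - 2^8 = 201 - 256 = -55.)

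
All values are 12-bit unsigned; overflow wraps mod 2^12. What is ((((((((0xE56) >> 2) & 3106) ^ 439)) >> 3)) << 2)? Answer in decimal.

216

0xE56 = 111001010110
→ >> 2 → 001110010101 = 917
3106 = 110000100010
→ & → 000000000000 = 0
439 = 000110110111
→ ^ → 000110110111 = 439
→ >> 3 → 000000110110 = 54
→ << 2 (mod 2^12) → 000011011000 = 216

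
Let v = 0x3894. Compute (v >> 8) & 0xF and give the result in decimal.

8

v = 0011100010010100
Shift right by 8: 00111000
Mask low 4 bits: 1000 = 8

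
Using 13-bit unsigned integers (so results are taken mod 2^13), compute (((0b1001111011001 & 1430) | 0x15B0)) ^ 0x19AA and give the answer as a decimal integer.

3098

0b1001111011001 = 1001111011001
1430 = 0010110010110
→ & → 0000110010000 = 400
0x15B0 = 1010110110000
→ | → 1010110110000 = 5552
0x19AA = 1100110101010
→ ^ → 0110000011010 = 3098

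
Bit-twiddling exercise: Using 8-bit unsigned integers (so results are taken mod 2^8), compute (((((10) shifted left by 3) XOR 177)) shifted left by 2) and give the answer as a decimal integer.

10 = 00001010
→ shifted left by 3 (mod 2^8) → 01010000 = 80
177 = 10110001
→ XOR → 11100001 = 225
→ shifted left by 2 (mod 2^8) → 10000100 = 132

132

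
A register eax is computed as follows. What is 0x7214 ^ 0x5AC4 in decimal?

10448

0x7214 = 111001000010100
0x5AC4 = 101101011000100
XOR → 010100011010000 = 10448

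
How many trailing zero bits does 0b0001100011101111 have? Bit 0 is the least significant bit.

0b0001100011101111 = 1100011101111
Trailing zeros: 0, so the lowest set bit is bit 0 (value 1).

0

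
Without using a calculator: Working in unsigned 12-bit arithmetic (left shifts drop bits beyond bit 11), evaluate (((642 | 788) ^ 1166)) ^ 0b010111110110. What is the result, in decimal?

750

642 = 001010000010
788 = 001100010100
→ | → 001110010110 = 918
1166 = 010010001110
→ ^ → 011100011000 = 1816
0b010111110110 = 010111110110
→ ^ → 001011101110 = 750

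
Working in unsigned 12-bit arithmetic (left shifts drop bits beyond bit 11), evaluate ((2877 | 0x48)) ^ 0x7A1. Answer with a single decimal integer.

2877 = 101100111101
0x48 = 000001001000
→ | → 101101111101 = 2941
0x7A1 = 011110100001
→ ^ → 110011011100 = 3292

3292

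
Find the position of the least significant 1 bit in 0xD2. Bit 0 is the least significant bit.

1

0xD2 = 11010010
Trailing zeros: 1, so the lowest set bit is bit 1 (value 2).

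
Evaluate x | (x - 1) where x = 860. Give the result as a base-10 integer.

x = 1101011100 = 860
x - 1 = 1101011011
OR    = 1101011111 = 863
(x | (x - 1) sets all bits below the lowest set bit.)

863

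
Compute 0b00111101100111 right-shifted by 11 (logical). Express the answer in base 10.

1

x = 111101100111
shift right by 11 → 000000000001 = 1
(equivalently, floor(3943 / 2048))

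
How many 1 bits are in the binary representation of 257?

2

257 = 100000001
Count the 1s: 1 + 1 = 2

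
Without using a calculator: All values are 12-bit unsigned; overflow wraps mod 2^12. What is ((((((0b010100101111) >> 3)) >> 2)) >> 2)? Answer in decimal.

0b010100101111 = 010100101111
→ >> 3 → 000010100101 = 165
→ >> 2 → 000000101001 = 41
→ >> 2 → 000000001010 = 10

10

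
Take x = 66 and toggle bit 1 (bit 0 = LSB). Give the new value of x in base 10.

x = 0001000010
bit 1 is currently 1; toggle it via x ^ (1 << 1) = x ^ 2
→ 0001000000 = 64

64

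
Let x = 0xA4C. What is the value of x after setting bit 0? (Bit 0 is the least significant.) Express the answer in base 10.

x = 0101001001100
bit 0 is currently 0; set it via x | (1 << 0) = x | 1
→ 0101001001101 = 2637

2637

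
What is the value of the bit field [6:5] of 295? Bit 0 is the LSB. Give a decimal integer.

v = 0100100111
Shift right by 5: 01001
Mask low 2 bits: 01 = 1

1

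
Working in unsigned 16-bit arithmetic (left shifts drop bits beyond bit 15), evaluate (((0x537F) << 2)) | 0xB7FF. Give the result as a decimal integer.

0x537F = 0101001101111111
→ << 2 (mod 2^16) → 0100110111111100 = 19964
0xB7FF = 1011011111111111
→ | → 1111111111111111 = 65535

65535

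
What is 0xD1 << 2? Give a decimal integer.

836

0xD1 = 0011010001
shift left by 2 → 1101000100 = 836
(equivalently, 209 × 2^2 = 209 × 4)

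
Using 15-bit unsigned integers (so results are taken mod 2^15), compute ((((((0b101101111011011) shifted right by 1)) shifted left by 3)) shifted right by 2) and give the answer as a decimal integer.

7130

0b101101111011011 = 101101111011011
→ shifted right by 1 → 010110111101101 = 11757
→ shifted left by 3 (mod 2^15) → 110111101101000 = 28520
→ shifted right by 2 → 001101111011010 = 7130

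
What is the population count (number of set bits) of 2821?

2821 = 101100000101
Count the 1s: 1 + 1 + 1 + 1 + 1 = 5

5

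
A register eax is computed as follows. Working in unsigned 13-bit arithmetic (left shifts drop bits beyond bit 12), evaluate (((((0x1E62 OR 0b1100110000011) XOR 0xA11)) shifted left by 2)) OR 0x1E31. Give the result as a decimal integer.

0x1E62 = 1111001100010
0b1100110000011 = 1100110000011
→ OR → 1111111100011 = 8163
0xA11 = 0101000010001
→ XOR → 1010111110010 = 5618
→ shifted left by 2 (mod 2^13) → 1011111001000 = 6088
0x1E31 = 1111000110001
→ OR → 1111111111001 = 8185

8185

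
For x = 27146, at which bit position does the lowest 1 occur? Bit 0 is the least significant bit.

1

27146 = 110101000001010
Trailing zeros: 1, so the lowest set bit is bit 1 (value 2).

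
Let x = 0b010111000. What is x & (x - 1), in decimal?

x = 10111000 = 184
x - 1 = 10110111
AND   = 10110000 = 176
(x & (x - 1) clears the lowest set bit of x.)

176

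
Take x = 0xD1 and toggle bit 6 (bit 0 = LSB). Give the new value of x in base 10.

145

x = 011010001
bit 6 is currently 1; toggle it via x ^ (1 << 6) = x ^ 64
→ 010010001 = 145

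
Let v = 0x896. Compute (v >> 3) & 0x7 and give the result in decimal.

2

v = 100010010110
Shift right by 3: 100010010
Mask low 3 bits: 010 = 2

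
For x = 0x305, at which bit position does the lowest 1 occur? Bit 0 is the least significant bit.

0x305 = 1100000101
Trailing zeros: 0, so the lowest set bit is bit 0 (value 1).

0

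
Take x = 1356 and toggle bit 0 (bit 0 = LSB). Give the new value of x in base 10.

1357

x = 0010101001100
bit 0 is currently 0; toggle it via x ^ (1 << 0) = x ^ 1
→ 0010101001101 = 1357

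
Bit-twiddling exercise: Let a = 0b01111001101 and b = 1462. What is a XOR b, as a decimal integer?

a = 01111001101
1462 = 10110110110
XOR → 11001111011 = 1659

1659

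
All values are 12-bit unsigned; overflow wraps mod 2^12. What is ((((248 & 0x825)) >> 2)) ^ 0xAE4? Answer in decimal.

2796

248 = 000011111000
0x825 = 100000100101
→ & → 000000100000 = 32
→ >> 2 → 000000001000 = 8
0xAE4 = 101011100100
→ ^ → 101011101100 = 2796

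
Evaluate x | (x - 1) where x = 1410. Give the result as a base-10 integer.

1411

x = 10110000010 = 1410
x - 1 = 10110000001
OR    = 10110000011 = 1411
(x | (x - 1) sets all bits below the lowest set bit.)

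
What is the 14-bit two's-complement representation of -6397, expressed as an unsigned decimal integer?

9987

6397 in 14 bits: 01100011111101
Invert: 10011100000010
Add 1:  10011100000011 = 9987
(Check: 2^14 - 6397 = 16384 - 6397 = 9987.)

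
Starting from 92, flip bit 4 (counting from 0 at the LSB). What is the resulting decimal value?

76

x = 00001011100
bit 4 is currently 1; toggle it via x ^ (1 << 4) = x ^ 16
→ 00001001100 = 76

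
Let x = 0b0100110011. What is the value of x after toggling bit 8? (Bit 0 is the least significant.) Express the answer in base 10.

x = 0100110011
bit 8 is currently 1; toggle it via x ^ (1 << 8) = x ^ 256
→ 0000110011 = 51

51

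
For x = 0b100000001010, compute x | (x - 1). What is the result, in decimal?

x = 100000001010 = 2058
x - 1 = 100000001001
OR    = 100000001011 = 2059
(x | (x - 1) sets all bits below the lowest set bit.)

2059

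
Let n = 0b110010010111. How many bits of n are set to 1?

n = 110010010111
Count the 1s: 1 + 1 + 1 + 1 + 1 + 1 + 1 = 7

7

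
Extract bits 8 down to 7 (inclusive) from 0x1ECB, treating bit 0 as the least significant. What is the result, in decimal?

1

v = 1111011001011
Shift right by 7: 111101
Mask low 2 bits: 01 = 1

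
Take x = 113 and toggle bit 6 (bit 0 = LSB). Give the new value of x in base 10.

x = 0000001110001
bit 6 is currently 1; toggle it via x ^ (1 << 6) = x ^ 64
→ 0000000110001 = 49

49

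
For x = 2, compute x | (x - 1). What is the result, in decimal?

x = 10 = 2
x - 1 = 01
OR    = 11 = 3
(x | (x - 1) sets all bits below the lowest set bit.)

3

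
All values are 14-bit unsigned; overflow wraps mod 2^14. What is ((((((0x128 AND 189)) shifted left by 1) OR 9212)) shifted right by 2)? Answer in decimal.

0x128 = 00000100101000
189 = 00000010111101
→ AND → 00000000101000 = 40
→ shifted left by 1 (mod 2^14) → 00000001010000 = 80
9212 = 10001111111100
→ OR → 10001111111100 = 9212
→ shifted right by 2 → 00100011111111 = 2303

2303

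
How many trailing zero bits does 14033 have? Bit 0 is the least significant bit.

0

14033 = 11011011010001
Trailing zeros: 0, so the lowest set bit is bit 0 (value 1).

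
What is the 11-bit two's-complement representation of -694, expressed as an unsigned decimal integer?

694 in 11 bits: 01010110110
Invert: 10101001001
Add 1:  10101001010 = 1354
(Check: 2^11 - 694 = 2048 - 694 = 1354.)

1354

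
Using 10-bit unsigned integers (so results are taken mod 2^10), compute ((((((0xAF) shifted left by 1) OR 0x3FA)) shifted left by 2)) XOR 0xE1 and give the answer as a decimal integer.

0xAF = 0010101111
→ shifted left by 1 (mod 2^10) → 0101011110 = 350
0x3FA = 1111111010
→ OR → 1111111110 = 1022
→ shifted left by 2 (mod 2^10) → 1111111000 = 1016
0xE1 = 0011100001
→ XOR → 1100011001 = 793

793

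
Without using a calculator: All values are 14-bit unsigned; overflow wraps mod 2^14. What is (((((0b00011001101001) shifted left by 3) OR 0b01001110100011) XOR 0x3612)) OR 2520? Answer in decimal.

3577

0b00011001101001 = 00011001101001
→ shifted left by 3 (mod 2^14) → 11001101001000 = 13128
0b01001110100011 = 01001110100011
→ OR → 11001111101011 = 13291
0x3612 = 11011000010010
→ XOR → 00010111111001 = 1529
2520 = 00100111011000
→ OR → 00110111111001 = 3577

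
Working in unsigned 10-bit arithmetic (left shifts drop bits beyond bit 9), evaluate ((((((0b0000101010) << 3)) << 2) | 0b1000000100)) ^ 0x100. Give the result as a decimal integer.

580

0b0000101010 = 0000101010
→ << 3 (mod 2^10) → 0101010000 = 336
→ << 2 (mod 2^10) → 0101000000 = 320
0b1000000100 = 1000000100
→ | → 1101000100 = 836
0x100 = 0100000000
→ ^ → 1001000100 = 580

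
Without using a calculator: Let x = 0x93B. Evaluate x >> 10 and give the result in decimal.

2

0x93B = 100100111011
shift right by 10 → 000000000010 = 2
(equivalently, floor(2363 / 1024))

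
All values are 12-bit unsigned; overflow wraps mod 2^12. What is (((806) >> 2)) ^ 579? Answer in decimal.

806 = 001100100110
→ >> 2 → 000011001001 = 201
579 = 001001000011
→ ^ → 001010001010 = 650

650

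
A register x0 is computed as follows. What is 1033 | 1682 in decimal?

1691

1033 = 10000001001
1682 = 11010010010
 OR → 11010011011 = 1691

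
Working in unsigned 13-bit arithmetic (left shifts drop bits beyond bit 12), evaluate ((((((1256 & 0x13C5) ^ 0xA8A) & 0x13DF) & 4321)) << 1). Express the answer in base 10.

1256 = 0010011101000
0x13C5 = 1001111000101
→ & → 0000011000000 = 192
0xA8A = 0101010001010
→ ^ → 0101001001010 = 2634
0x13DF = 1001111011111
→ & → 0001001001010 = 586
4321 = 1000011100001
→ & → 0000001000000 = 64
→ << 1 (mod 2^13) → 0000010000000 = 128

128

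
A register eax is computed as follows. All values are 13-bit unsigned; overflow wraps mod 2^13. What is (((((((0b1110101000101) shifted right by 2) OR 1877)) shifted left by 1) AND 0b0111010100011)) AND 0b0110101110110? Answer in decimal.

3106

0b1110101000101 = 1110101000101
→ shifted right by 2 → 0011101010001 = 1873
1877 = 0011101010101
→ OR → 0011101010101 = 1877
→ shifted left by 1 (mod 2^13) → 0111010101010 = 3754
0b0111010100011 = 0111010100011
→ AND → 0111010100010 = 3746
0b0110101110110 = 0110101110110
→ AND → 0110000100010 = 3106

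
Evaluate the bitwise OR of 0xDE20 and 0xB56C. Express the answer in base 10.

65388

0xDE20 = 1101111000100000
0xB56C = 1011010101101100
 OR → 1111111101101100 = 65388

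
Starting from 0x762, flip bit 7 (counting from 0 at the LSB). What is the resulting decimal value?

x = 011101100010
bit 7 is currently 0; toggle it via x ^ (1 << 7) = x ^ 128
→ 011111100010 = 2018

2018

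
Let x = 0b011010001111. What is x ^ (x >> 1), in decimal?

x = 11010001111 = 1679
x>>1 = 01101000111
XOR  = 10111001000 = 1480
(x ^ (x >> 1) gives the standard binary-reflected Gray code of x.)

1480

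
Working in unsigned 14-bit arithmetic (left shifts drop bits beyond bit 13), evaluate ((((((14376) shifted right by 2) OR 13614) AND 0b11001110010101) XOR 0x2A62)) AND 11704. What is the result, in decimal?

14376 = 11100000101000
→ shifted right by 2 → 00111000001010 = 3594
13614 = 11010100101110
→ OR → 11111100101110 = 16174
0b11001110010101 = 11001110010101
→ AND → 11001100000100 = 13060
0x2A62 = 10101001100010
→ XOR → 01100101100110 = 6502
11704 = 10110110111000
→ AND → 00100100100000 = 2336

2336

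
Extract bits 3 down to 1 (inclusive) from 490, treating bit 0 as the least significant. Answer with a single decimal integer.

5

v = 111101010
Shift right by 1: 11110101
Mask low 3 bits: 101 = 5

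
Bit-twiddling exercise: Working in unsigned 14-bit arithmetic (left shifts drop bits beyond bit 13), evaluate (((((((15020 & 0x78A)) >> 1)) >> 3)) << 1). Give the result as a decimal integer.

80

15020 = 11101010101100
0x78A = 00011110001010
→ & → 00001010001000 = 648
→ >> 1 → 00000101000100 = 324
→ >> 3 → 00000000101000 = 40
→ << 1 (mod 2^14) → 00000001010000 = 80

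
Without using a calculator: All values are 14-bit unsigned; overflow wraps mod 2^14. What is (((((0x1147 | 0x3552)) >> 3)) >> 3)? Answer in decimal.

213

0x1147 = 01000101000111
0x3552 = 11010101010010
→ | → 11010101010111 = 13655
→ >> 3 → 00011010101010 = 1706
→ >> 3 → 00000011010101 = 213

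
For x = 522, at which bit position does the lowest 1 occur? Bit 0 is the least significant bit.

1

522 = 1000001010
Trailing zeros: 1, so the lowest set bit is bit 1 (value 2).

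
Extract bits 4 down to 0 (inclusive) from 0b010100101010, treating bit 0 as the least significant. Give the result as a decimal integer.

10

v = 010100101010
Shift right by 0: 010100101010
Mask low 5 bits: 01010 = 10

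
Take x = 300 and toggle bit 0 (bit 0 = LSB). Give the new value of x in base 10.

301

x = 100101100
bit 0 is currently 0; toggle it via x ^ (1 << 0) = x ^ 1
→ 100101101 = 301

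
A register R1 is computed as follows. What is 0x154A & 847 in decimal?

330

0x154A = 1010101001010
847 = 0001101001111
AND → 0000101001010 = 330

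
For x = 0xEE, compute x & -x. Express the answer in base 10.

2

x = 11101110 = 238
-x (two's complement) = …00010010
AND   = 00000010 = 2
(x & -x isolates the lowest set bit of x.)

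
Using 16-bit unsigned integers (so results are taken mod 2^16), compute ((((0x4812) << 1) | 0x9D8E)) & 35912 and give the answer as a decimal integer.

0x4812 = 0100100000010010
→ << 1 (mod 2^16) → 1001000000100100 = 36900
0x9D8E = 1001110110001110
→ | → 1001110110101110 = 40366
35912 = 1000110001001000
→ & → 1000110000001000 = 35848

35848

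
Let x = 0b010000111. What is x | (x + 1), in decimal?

143

x = 10000111 = 135
x + 1 = 10001000
OR    = 10001111 = 143
(x | (x + 1) sets the lowest cleared bit.)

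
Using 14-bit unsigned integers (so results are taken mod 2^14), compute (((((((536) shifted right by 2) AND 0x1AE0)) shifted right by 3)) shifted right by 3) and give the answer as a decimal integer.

536 = 00001000011000
→ shifted right by 2 → 00000010000110 = 134
0x1AE0 = 01101011100000
→ AND → 00000010000000 = 128
→ shifted right by 3 → 00000000010000 = 16
→ shifted right by 3 → 00000000000010 = 2

2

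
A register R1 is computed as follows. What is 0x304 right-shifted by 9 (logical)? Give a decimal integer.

1

0x304 = 1100000100
shift right by 9 → 0000000001 = 1
(equivalently, floor(772 / 512))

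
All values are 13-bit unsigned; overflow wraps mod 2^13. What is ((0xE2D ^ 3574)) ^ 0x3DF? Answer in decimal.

4

0xE2D = 0111000101101
3574 = 0110111110110
→ ^ → 0001111011011 = 987
0x3DF = 0001111011111
→ ^ → 0000000000100 = 4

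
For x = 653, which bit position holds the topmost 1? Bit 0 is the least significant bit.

653 = 1010001101
The topmost 1 is at position 9 (since 2^9 = 512 ≤ 653 < 1024).

9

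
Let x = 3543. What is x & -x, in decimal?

1

x = 110111010111 = 3543
-x (two's complement) = …001000101001
AND   = 000000000001 = 1
(x & -x isolates the lowest set bit of x.)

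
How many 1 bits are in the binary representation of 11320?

11320 = 10110000111000
Count the 1s: 1 + 1 + 1 + 1 + 1 + 1 = 6

6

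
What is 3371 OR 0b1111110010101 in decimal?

3371 = 0110100101011
b = 1111110010101
 OR → 1111110111111 = 8127

8127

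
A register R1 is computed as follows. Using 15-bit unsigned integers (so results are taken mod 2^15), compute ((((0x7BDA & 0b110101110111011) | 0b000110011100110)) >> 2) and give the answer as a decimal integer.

7167

0x7BDA = 111101111011010
0b110101110111011 = 110101110111011
→ & → 110101110011010 = 27546
0b000110011100110 = 000110011100110
→ | → 110111111111110 = 28670
→ >> 2 → 001101111111111 = 7167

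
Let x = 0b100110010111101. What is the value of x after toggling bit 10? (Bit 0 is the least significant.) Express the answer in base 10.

18621

x = 100110010111101
bit 10 is currently 1; toggle it via x ^ (1 << 10) = x ^ 1024
→ 100100010111101 = 18621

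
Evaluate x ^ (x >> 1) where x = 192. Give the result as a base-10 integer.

x = 11000000 = 192
x>>1 = 01100000
XOR  = 10100000 = 160
(x ^ (x >> 1) gives the standard binary-reflected Gray code of x.)

160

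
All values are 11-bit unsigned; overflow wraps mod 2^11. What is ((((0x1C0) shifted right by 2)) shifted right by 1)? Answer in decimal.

0x1C0 = 00111000000
→ shifted right by 2 → 00001110000 = 112
→ shifted right by 1 → 00000111000 = 56

56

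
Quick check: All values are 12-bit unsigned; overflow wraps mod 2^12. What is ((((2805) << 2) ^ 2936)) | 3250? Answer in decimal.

3262

2805 = 101011110101
→ << 2 (mod 2^12) → 101111010100 = 3028
2936 = 101101111000
→ ^ → 000010101100 = 172
3250 = 110010110010
→ | → 110010111110 = 3262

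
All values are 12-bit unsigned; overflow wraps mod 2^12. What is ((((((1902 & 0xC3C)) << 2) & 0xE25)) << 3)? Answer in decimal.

1902 = 011101101110
0xC3C = 110000111100
→ & → 010000101100 = 1068
→ << 2 (mod 2^12) → 000010110000 = 176
0xE25 = 111000100101
→ & → 000000100000 = 32
→ << 3 (mod 2^12) → 000100000000 = 256

256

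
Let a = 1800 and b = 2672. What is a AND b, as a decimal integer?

1800 = 011100001000
2672 = 101001110000
AND → 001000000000 = 512

512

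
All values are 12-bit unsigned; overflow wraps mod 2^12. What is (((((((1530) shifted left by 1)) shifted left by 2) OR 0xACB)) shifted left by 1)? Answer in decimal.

1530 = 010111111010
→ shifted left by 1 (mod 2^12) → 101111110100 = 3060
→ shifted left by 2 (mod 2^12) → 111111010000 = 4048
0xACB = 101011001011
→ OR → 111111011011 = 4059
→ shifted left by 1 (mod 2^12) → 111110110110 = 4022

4022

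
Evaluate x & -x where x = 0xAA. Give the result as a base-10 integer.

2

x = 10101010 = 170
-x (two's complement) = …01010110
AND   = 00000010 = 2
(x & -x isolates the lowest set bit of x.)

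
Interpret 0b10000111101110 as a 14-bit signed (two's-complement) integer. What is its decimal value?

pattern = 10000111101110 (MSB is 1 ⇒ negative)
Invert: 01111000010001, add 1 → 01111000010010 = 7698, so the value is -7698.
(Equivalently: 8686 - 2^14 = 8686 - 16384 = -7698.)

-7698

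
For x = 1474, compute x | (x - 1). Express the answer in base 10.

x = 10111000010 = 1474
x - 1 = 10111000001
OR    = 10111000011 = 1475
(x | (x - 1) sets all bits below the lowest set bit.)

1475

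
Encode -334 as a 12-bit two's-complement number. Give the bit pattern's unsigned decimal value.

334 in 12 bits: 000101001110
Invert: 111010110001
Add 1:  111010110010 = 3762
(Check: 2^12 - 334 = 4096 - 334 = 3762.)

3762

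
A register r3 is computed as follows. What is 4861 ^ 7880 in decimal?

4861 = 1001011111101
7880 = 1111011001000
XOR → 0110000110101 = 3125

3125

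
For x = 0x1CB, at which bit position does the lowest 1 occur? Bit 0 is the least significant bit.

0x1CB = 111001011
Trailing zeros: 0, so the lowest set bit is bit 0 (value 1).

0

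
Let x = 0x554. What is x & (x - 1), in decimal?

x = 10101010100 = 1364
x - 1 = 10101010011
AND   = 10101010000 = 1360
(x & (x - 1) clears the lowest set bit of x.)

1360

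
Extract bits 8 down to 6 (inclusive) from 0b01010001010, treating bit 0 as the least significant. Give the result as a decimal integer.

2

v = 01010001010
Shift right by 6: 01010
Mask low 3 bits: 010 = 2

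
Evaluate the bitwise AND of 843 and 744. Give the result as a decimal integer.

584

843 = 1101001011
744 = 1011101000
AND → 1001001000 = 584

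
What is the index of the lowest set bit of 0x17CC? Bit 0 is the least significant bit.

0x17CC = 1011111001100
Trailing zeros: 2, so the lowest set bit is bit 2 (value 4).

2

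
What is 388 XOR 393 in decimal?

13

388 = 110000100
393 = 110001001
XOR → 000001101 = 13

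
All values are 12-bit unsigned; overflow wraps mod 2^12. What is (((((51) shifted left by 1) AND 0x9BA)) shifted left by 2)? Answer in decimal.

51 = 000000110011
→ shifted left by 1 (mod 2^12) → 000001100110 = 102
0x9BA = 100110111010
→ AND → 000000100010 = 34
→ shifted left by 2 (mod 2^12) → 000010001000 = 136

136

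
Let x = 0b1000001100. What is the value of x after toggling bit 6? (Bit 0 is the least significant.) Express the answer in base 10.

588

x = 1000001100
bit 6 is currently 0; toggle it via x ^ (1 << 6) = x ^ 64
→ 1001001100 = 588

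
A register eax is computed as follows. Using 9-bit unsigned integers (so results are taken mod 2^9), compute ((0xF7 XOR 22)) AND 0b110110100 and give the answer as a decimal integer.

0xF7 = 011110111
22 = 000010110
→ XOR → 011100001 = 225
0b110110100 = 110110100
→ AND → 010100000 = 160

160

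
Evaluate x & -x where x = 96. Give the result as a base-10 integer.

x = 1100000 = 96
-x (two's complement) = …0100000
AND   = 0100000 = 32
(x & -x isolates the lowest set bit of x.)

32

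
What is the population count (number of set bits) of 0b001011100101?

n = 1011100101
Count the 1s: 1 + 1 + 1 + 1 + 1 + 1 = 6

6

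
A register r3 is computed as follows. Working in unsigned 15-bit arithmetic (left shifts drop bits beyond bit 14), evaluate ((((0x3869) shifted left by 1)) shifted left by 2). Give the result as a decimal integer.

17224

0x3869 = 011100001101001
→ shifted left by 1 (mod 2^15) → 111000011010010 = 28882
→ shifted left by 2 (mod 2^15) → 100001101001000 = 17224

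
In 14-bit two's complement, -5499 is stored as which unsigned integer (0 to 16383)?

10885

5499 in 14 bits: 01010101111011
Invert: 10101010000100
Add 1:  10101010000101 = 10885
(Check: 2^14 - 5499 = 16384 - 5499 = 10885.)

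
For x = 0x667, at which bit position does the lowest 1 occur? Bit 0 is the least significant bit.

0x667 = 11001100111
Trailing zeros: 0, so the lowest set bit is bit 0 (value 1).

0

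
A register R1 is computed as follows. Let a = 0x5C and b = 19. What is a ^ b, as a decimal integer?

79

0x5C = 1011100
19 = 0010011
XOR → 1001111 = 79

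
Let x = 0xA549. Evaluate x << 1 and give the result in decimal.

0xA549 = 01010010101001001
shift left by 1 → 10100101010010010 = 84626
(equivalently, 42313 × 2^1 = 42313 × 2)

84626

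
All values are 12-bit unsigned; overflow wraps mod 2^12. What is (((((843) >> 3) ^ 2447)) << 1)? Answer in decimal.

843 = 001101001011
→ >> 3 → 000001101001 = 105
2447 = 100110001111
→ ^ → 100111100110 = 2534
→ << 1 (mod 2^12) → 001111001100 = 972

972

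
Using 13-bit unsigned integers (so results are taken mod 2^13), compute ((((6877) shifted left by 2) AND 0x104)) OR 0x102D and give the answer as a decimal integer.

4397

6877 = 1101011011101
→ shifted left by 2 (mod 2^13) → 0101101110100 = 2932
0x104 = 0000100000100
→ AND → 0000100000100 = 260
0x102D = 1000000101101
→ OR → 1000100101101 = 4397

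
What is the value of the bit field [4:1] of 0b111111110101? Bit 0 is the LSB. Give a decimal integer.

v = 111111110101
Shift right by 1: 11111111010
Mask low 4 bits: 1010 = 10

10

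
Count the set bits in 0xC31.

0xC31 = 110000110001
Count the 1s: 1 + 1 + 1 + 1 + 1 = 5

5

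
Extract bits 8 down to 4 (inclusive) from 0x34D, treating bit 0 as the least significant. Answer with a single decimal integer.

20

v = 0001101001101
Shift right by 4: 000110100
Mask low 5 bits: 10100 = 20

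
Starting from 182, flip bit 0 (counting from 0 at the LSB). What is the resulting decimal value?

x = 10110110
bit 0 is currently 0; toggle it via x ^ (1 << 0) = x ^ 1
→ 10110111 = 183

183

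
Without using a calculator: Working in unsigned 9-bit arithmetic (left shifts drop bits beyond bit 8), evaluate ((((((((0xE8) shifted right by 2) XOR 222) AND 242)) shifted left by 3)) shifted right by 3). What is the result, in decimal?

0xE8 = 011101000
→ shifted right by 2 → 000111010 = 58
222 = 011011110
→ XOR → 011100100 = 228
242 = 011110010
→ AND → 011100000 = 224
→ shifted left by 3 (mod 2^9) → 100000000 = 256
→ shifted right by 3 → 000100000 = 32

32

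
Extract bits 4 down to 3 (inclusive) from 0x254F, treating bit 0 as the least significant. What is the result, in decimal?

1

v = 010010101001111
Shift right by 3: 010010101001
Mask low 2 bits: 01 = 1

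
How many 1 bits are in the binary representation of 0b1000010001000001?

4

n = 1000010001000001
Count the 1s: 1 + 1 + 1 + 1 = 4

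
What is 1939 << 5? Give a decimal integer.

62048

1939 = 0000011110010011
shift left by 5 → 1111001001100000 = 62048
(equivalently, 1939 × 2^5 = 1939 × 32)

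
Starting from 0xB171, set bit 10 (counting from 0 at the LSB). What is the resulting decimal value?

46449

x = 1011000101110001
bit 10 is currently 0; set it via x | (1 << 10) = x | 1024
→ 1011010101110001 = 46449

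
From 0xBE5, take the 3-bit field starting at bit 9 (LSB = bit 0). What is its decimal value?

5

v = 101111100101
Shift right by 9: 101
Mask low 3 bits: 101 = 5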